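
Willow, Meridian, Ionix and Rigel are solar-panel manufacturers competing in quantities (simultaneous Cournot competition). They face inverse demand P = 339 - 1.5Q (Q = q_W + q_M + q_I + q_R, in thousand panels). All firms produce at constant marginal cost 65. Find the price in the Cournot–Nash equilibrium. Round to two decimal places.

119.80

Each firm earns π_i = (339 - 1.5Q)q_i - 65q_i.
Setting ∂π_i/∂q_i = 0 with rivals' quantities fixed: 274 - 3q_i - (3/2)·Σ_{j≠i} q_j = 0.
With identical firms every q_j equals q_i, so Σ_{j≠i} q_j = 3q_i and 274 = (15/2)q_i, giving q_i = 548/15.
Total output Q = 146.1333, so price P = 339 - (3/2)·146.1333 = 599/5.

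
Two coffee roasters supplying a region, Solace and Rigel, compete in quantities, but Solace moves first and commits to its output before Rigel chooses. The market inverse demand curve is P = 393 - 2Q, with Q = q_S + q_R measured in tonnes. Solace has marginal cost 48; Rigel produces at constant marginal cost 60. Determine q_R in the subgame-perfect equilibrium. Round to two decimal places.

Solve by backward induction. Given q_S, the follower Rigel maximises π_R = (393 - 2q_S - 2q_R)q_R - 60q_R.
Setting the follower's marginal profit to zero, 333 - 2q_S - 4q_R = 0, i.e. q_R = (333 - 2q_S)/4.
The leader anticipates this reaction. Substituting into P = 393 - 2Q gives P = 453/2 - q_S, so π_S = (453/2 - q_S)q_S - 48q_S.
The leader's first-order condition 357/2 - 2q_S = 0 yields q_S = 357/4.
Then q_R = (333 - 2·(357/4))/4 = 309/8.

38.63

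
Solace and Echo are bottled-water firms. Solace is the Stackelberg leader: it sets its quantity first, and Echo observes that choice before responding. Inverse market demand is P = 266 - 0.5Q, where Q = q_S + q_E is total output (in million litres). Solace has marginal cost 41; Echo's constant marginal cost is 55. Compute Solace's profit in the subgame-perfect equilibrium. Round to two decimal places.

The follower Echo best-responds to any q_S: π_E = (266 - 0.5Q)q_E - 55q_E.
Setting the follower's marginal profit to zero, 211 - (1/2)q_S - q_E = 0, i.e. q_E = (211 - (1/2)q_S).
The leader anticipates this reaction. Substituting into P = 266 - 0.5Q gives P = 321/2 - (1/4)q_S, so π_S = (321/2 - (1/4)q_S)q_S - 41q_S.
Maximising: ∂π_S/∂q_S = 239/2 - (1/2)q_S = 0, giving q_S = 239.
Then q_E = (211 - (1/2)·239) = 183/2.
Price P = 266 - (1/2)·(661/2) = 403/4.
Solace's profit: (403/4 - 41)·239 = 14280.2500.

14280.25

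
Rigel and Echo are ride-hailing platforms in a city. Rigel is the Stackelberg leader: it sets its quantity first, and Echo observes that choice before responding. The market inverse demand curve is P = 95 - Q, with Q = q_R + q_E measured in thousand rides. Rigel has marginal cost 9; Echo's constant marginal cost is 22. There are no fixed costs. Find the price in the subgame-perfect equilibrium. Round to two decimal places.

33.75

The follower Echo best-responds to any q_R: π_E = (95 - Q)q_E - 22q_E.
Follower FOC: 73 - q_R - 2q_E = 0, so q_E(q_R) = (73 - q_R)/2.
Rigel substitutes q_E(q_R) into its own profit: π_R = q_R(95 - q_R - (73 - q_R)/2) - 9q_R = (117/2 - (1/2)q_R)q_R - 9q_R.
The leader's first-order condition 99/2 - q_R = 0 yields q_R = 99/2.
Then q_E = (73 - 99/2)/2 = 47/4.
Total output Q = 245/4, so price P = 95 - 245/4 = 135/4.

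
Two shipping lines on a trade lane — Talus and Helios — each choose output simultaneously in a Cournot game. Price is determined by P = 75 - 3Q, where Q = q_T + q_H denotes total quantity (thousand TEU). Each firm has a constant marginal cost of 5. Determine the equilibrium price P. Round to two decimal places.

28.33

Each firm earns π_i = (75 - 3Q)q_i - 5q_i.
Setting ∂π_i/∂q_i = 0 with rivals' quantities fixed: 70 - 6q_i - 3q_j = 0.
By symmetry each firm produces the same amount; substituting q_j = q_i yields q_i = 70/9.
Total output Q = 140/9, so price P = 75 - 3·(140/9) = 85/3.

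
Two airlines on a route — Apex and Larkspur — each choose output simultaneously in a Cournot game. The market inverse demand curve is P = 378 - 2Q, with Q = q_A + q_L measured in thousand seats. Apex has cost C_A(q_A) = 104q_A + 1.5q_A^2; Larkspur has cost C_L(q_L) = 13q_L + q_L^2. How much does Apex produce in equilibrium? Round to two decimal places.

Apex's profit: π_A = (378 - 2Q)q_A - (104q_A + (3/2)q_A²). Setting ∂π_A/∂q_A = 0: 274 - 7q_A - 2(q_L) = 0.
Larkspur's first-order condition: 365 - 6q_L - 2(q_A) = 0.
Best responses: q_A = (274 - 2q_L)/7, q_L = (365 - 2q_A)/6.
Substituting one into the other gives q_A = 457/19 and q_L = 52.8158.

24.05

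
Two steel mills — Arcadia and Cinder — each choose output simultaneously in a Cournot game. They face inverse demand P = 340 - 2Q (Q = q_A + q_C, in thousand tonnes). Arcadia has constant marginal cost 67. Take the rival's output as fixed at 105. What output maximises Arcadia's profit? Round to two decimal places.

15.75

With the rival's output fixed at 105, Arcadia's profit is π_A = (340 - 2·105 - 2q_A)q_A - (67q_A) = (130 - 2q_A)q_A - (67q_A).
∂π_A/∂q_A = 63 - 4q_A = 0, so q_A = 63/4.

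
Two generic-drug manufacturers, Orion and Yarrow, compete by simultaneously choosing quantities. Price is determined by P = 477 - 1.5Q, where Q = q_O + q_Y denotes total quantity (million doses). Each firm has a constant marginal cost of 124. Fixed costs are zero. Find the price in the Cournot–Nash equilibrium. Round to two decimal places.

Each firm earns π_i = (477 - 1.5Q)q_i - 124q_i.
First-order condition (treating rivals' output as given): 353 - 3q_i - (3/2)q_j = 0.
With identical firms every q_j equals q_i, so q_j = q_i and 353 = (9/2)q_i, giving q_i = 706/9.
Total output Q = 1412/9, so price P = 477 - (3/2)·(1412/9) = 725/3.

241.67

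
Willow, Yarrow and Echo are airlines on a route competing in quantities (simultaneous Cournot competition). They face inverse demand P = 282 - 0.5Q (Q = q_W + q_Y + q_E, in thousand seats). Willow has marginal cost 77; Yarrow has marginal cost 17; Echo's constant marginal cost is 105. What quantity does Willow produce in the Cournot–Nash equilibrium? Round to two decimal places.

86.50

Willow's profit: π_W = (282 - 0.5Q)q_W - (77q_W). Setting ∂π_W/∂q_W = 0: 205 - q_W - (1/2)(q_Y + q_E) = 0.
Yarrow's profit: π_Y = (282 - 0.5Q)q_Y - (17q_Y). Setting ∂π_Y/∂q_Y = 0: 265 - q_Y - (1/2)(q_W + q_E) = 0.
Echo's first-order condition: 177 - q_E - (1/2)(q_W + q_Y) = 0.
Summing all 3 equations gives 647 − 2Q = 0, hence Q = 647/2.
Back-substituting: q_W = (205 − 647/4)/(1/2) = 173/2, q_Y = (265 − 647/4)/(1/2) = 413/2, q_E = (177 − 647/4)/(1/2) = 61/2.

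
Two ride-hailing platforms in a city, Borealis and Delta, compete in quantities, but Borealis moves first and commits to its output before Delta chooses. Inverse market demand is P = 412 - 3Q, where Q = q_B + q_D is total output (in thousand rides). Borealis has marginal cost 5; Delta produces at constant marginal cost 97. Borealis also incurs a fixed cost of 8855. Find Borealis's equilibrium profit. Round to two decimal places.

Solve by backward induction. Given q_B, the follower Delta maximises π_D = (412 - 3q_B - 3q_D)q_D - 97q_D.
Follower FOC: 315 - 3q_B - 6q_D = 0, so q_D(q_B) = (315 - 3q_B)/6.
Borealis substitutes q_D(q_B) into its own profit: π_B = q_B(412 - 3q_B - (315 - 3q_B)/2) - 5q_B = (509/2 - (3/2)q_B)q_B - 5q_B.
Maximising: ∂π_B/∂q_B = 499/2 - 3q_B = 0, giving q_B = 499/6.
Then q_D = (315 - 3·(499/6))/6 = 131/12.
Price P = 412 - 3·(1129/12) = 519/4.
Borealis's profit: (519/4 - 5)·(499/6) - 8855 = 1520.0417.

1520.04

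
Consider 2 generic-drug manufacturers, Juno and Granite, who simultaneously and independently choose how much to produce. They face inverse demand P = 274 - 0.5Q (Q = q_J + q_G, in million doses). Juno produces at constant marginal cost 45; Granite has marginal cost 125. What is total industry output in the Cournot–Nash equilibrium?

252

Juno's profit: π_J = (274 - 0.5Q)q_J - (45q_J). Setting ∂π_J/∂q_J = 0: 229 - q_J - (1/2)(q_G) = 0.
Granite's profit: π_G = (274 - 0.5Q)q_G - (125q_G). Setting ∂π_G/∂q_G = 0: 149 - q_G - (1/2)(q_J) = 0.
Rearranging gives the reaction functions q_J = (229 - (1/2)q_G) and q_G = (149 - (1/2)q_J).
Solving the pair: q_J = 206, q_G = 46.
Total output Q = 206 + 46 = 252.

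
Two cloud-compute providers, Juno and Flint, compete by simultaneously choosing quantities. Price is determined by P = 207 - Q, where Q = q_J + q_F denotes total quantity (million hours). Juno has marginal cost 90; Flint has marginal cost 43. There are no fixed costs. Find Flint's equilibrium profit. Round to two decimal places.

Juno's profit: π_J = (207 - Q)q_J - (90q_J). Setting ∂π_J/∂q_J = 0: 117 - 2q_J - (q_F) = 0.
Flint's profit: π_F = (207 - Q)q_F - (43q_F). Setting ∂π_F/∂q_F = 0: 164 - 2q_F - (q_J) = 0.
So q_J = (117 - q_F)/2 and q_F = (164 - q_J)/2.
Substituting one into the other gives q_J = 70/3 and q_F = 211/3.
Price P = 207 - 281/3 = 340/3.
Flint's profit: (340/3 - 43)·(211/3) = 4946.7778.

4946.78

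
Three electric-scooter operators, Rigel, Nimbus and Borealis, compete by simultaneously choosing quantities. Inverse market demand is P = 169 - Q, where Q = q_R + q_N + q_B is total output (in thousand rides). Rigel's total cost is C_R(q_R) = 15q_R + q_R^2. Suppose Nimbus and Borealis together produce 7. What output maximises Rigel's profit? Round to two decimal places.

36.75

With rivals' combined output fixed at 7, Rigel's profit is π_R = (169 - 7 - q_R)q_R - (15q_R + q_R²) = (162 - q_R)q_R - (15q_R + q_R²).
∂π_R/∂q_R = 147 - 4q_R = 0, so q_R = 147/4.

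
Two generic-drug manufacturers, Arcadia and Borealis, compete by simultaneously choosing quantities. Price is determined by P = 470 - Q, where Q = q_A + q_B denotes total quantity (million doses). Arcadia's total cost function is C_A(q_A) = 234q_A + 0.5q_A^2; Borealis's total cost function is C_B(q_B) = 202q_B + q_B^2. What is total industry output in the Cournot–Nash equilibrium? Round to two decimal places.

113.09

Arcadia's profit: π_A = (470 - Q)q_A - (234q_A + (1/2)q_A²). Setting ∂π_A/∂q_A = 0: 236 - 3q_A - (q_B) = 0.
Borealis's profit: π_B = (470 - Q)q_B - (202q_B + q_B²). Setting ∂π_B/∂q_B = 0: 268 - 4q_B - (q_A) = 0.
Best responses: q_A = (236 - q_B)/3, q_B = (268 - q_A)/4.
Substituting one into the other gives q_A = 676/11 and q_B = 568/11.
Total output Q = 676/11 + 568/11 = 1244/11.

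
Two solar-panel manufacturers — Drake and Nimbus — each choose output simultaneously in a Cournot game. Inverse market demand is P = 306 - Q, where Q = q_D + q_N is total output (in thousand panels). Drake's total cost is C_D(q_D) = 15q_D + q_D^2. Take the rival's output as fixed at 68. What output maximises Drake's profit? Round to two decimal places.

With the rival's output fixed at 68, Drake's profit is π_D = (306 - 68 - q_D)q_D - (15q_D + q_D²) = (238 - q_D)q_D - (15q_D + q_D²).
∂π_D/∂q_D = 223 - 4q_D = 0, so q_D = 223/4.

55.75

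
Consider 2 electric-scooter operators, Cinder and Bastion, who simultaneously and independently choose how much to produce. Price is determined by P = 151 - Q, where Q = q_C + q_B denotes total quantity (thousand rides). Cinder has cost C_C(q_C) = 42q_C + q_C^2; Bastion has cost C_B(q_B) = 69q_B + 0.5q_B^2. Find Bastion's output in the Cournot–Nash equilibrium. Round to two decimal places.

19.91

Cinder's profit: π_C = (151 - Q)q_C - (42q_C + q_C²). Setting ∂π_C/∂q_C = 0: 109 - 4q_C - (q_B) = 0.
Bastion's first-order condition: 82 - 3q_B - (q_C) = 0.
Best responses: q_C = (109 - q_B)/4, q_B = (82 - q_C)/3.
Substituting one into the other gives q_C = 245/11 and q_B = 219/11.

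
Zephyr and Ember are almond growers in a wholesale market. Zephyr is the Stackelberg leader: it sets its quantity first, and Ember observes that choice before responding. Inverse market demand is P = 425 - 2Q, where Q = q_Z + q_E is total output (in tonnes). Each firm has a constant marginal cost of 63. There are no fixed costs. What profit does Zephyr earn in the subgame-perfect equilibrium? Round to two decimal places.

8190.25

Solve by backward induction. Given q_Z, the follower Ember maximises π_E = (425 - 2q_Z - 2q_E)q_E - 63q_E.
Follower FOC: 362 - 2q_Z - 4q_E = 0, so q_E(q_Z) = (362 - 2q_Z)/4.
The leader anticipates this reaction. Substituting into P = 425 - 2Q gives P = 244 - q_Z, so π_Z = (244 - q_Z)q_Z - 63q_Z.
Maximising: ∂π_Z/∂q_Z = 181 - 2q_Z = 0, giving q_Z = 181/2.
Then q_E = (362 - 2·(181/2))/4 = 181/4.
Price P = 425 - 2·(543/4) = 307/2.
Zephyr's profit: (307/2 - 63)·(181/2) = 8190.2500.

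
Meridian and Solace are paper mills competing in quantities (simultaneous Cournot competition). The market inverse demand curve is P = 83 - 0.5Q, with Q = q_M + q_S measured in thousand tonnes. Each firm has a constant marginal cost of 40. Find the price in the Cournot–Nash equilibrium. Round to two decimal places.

54.33

Each firm earns π_i = (83 - 0.5Q)q_i - 40q_i.
Setting ∂π_i/∂q_i = 0 with rivals' quantities fixed: 43 - q_i - (1/2)q_j = 0.
With identical firms every q_j equals q_i, so q_j = q_i and 43 = (3/2)q_i, giving q_i = 86/3.
Total output Q = 172/3, so price P = 83 - (1/2)·(172/3) = 163/3.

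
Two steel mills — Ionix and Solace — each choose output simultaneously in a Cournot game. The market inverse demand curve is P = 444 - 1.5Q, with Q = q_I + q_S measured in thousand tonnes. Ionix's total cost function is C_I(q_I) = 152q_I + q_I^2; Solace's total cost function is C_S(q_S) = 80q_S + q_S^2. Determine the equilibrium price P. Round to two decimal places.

292.62

Ionix's profit: π_I = (444 - 1.5Q)q_I - (152q_I + q_I²). Setting ∂π_I/∂q_I = 0: 292 - 5q_I - (3/2)(q_S) = 0.
Solace's first-order condition: 364 - 5q_S - (3/2)(q_I) = 0.
So q_I = (292 - (3/2)q_S)/5 and q_S = (364 - (3/2)q_I)/5.
Solving the pair: q_I = 40.1758, q_S = 60.7473.
Total output Q = 1312/13, so price P = 444 - (3/2)·(1312/13) = 292.6154.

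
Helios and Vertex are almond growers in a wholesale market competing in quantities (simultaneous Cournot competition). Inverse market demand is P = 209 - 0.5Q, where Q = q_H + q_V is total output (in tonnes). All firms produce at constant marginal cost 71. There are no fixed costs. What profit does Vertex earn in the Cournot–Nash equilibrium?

4232

Each firm earns π_i = (209 - 0.5Q)q_i - 71q_i.
First-order condition (treating rivals' output as given): 138 - q_i - (1/2)q_j = 0.
By symmetry each firm produces the same amount; substituting q_j = q_i yields q_i = 138/(3/2) = 92.
Price P = 209 - (1/2)·184 = 117.
Vertex's profit: (117 - 71)·92 = 4232.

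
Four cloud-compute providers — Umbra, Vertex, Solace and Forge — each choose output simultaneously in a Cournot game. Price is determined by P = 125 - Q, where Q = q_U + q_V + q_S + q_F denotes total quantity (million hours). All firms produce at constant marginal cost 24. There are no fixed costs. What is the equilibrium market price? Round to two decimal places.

Each firm earns π_i = (125 - Q)q_i - 24q_i.
First-order condition (treating rivals' output as given): 101 - 2q_i - Σ_{j≠i} q_j = 0.
By symmetry each firm produces the same amount; substituting Σ_{j≠i} q_j = 3q_i yields q_i = 101/5.
Total output Q = 404/5, so price P = 125 - 404/5 = 221/5.

44.20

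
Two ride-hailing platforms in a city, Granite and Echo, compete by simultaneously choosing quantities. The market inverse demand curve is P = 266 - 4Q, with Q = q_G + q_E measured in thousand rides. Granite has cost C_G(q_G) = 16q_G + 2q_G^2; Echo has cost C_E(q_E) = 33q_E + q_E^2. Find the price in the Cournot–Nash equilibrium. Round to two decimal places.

Granite's profit: π_G = (266 - 4Q)q_G - (16q_G + 2q_G²). Setting ∂π_G/∂q_G = 0: 250 - 12q_G - 4(q_E) = 0.
Echo's first-order condition: 233 - 10q_E - 4(q_G) = 0.
Rearranging gives the reaction functions q_G = (250 - 4q_E)/12 and q_E = (233 - 4q_G)/10.
Substituting one into the other gives q_G = 196/13 and q_E = 449/26.
Total output Q = 841/26, so price P = 266 - 4·(841/26) = 1776/13.

136.62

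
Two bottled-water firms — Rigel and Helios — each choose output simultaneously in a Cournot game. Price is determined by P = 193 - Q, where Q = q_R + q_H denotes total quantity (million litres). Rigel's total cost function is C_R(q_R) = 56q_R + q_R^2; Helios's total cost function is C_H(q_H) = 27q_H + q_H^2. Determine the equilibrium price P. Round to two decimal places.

132.40

Rigel's profit: π_R = (193 - Q)q_R - (56q_R + q_R²). Setting ∂π_R/∂q_R = 0: 137 - 4q_R - (q_H) = 0.
Helios's profit: π_H = (193 - Q)q_H - (27q_H + q_H²). Setting ∂π_H/∂q_H = 0: 166 - 4q_H - (q_R) = 0.
So q_R = (137 - q_H)/4 and q_H = (166 - q_R)/4.
Substituting one into the other gives q_R = 382/15 and q_H = 527/15.
Total output Q = 303/5, so price P = 193 - 303/5 = 662/5.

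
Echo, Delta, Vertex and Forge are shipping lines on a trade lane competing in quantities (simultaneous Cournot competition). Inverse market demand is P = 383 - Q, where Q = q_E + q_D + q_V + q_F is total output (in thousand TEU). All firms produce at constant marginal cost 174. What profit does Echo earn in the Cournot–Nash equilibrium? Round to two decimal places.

A representative firm's profit is π_i = q_i(383 - Q) - 174q_i.
First-order condition (treating rivals' output as given): 209 - 2q_i - Σ_{j≠i} q_j = 0.
By symmetry each firm produces the same amount; substituting Σ_{j≠i} q_j = 3q_i yields q_i = 209/5.
Price P = 383 - 836/5 = 1079/5.
Echo's profit: (1079/5 - 174)·(209/5) = 1747.2400.

1747.24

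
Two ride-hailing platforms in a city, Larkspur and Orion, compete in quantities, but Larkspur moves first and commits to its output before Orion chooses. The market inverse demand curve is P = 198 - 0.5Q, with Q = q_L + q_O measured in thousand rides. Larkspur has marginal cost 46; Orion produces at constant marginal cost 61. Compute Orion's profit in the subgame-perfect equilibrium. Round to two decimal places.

The follower Orion best-responds to any q_L: π_O = (198 - 0.5Q)q_O - 61q_O.
Setting the follower's marginal profit to zero, 137 - (1/2)q_L - q_O = 0, i.e. q_O = (137 - (1/2)q_L).
The leader anticipates this reaction. Substituting into P = 198 - 0.5Q gives P = 259/2 - (1/4)q_L, so π_L = (259/2 - (1/4)q_L)q_L - 46q_L.
Leader FOC: 167/2 - (1/2)q_L = 0, so q_L = 167.
Then q_O = (137 - (1/2)·167) = 107/2.
Price P = 198 - (1/2)·(441/2) = 351/4.
Orion's profit: (351/4 - 61)·(107/2) = 1431.1250.

1431.13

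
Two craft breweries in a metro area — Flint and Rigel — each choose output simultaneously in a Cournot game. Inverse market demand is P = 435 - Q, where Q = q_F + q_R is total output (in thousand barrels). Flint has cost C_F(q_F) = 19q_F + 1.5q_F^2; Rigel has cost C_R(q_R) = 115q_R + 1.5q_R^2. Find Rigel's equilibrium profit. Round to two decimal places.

Flint's profit: π_F = (435 - Q)q_F - (19q_F + (3/2)q_F²). Setting ∂π_F/∂q_F = 0: 416 - 5q_F - (q_R) = 0.
Rigel's first-order condition: 320 - 5q_R - (q_F) = 0.
Best responses: q_F = (416 - q_R)/5, q_R = (320 - q_F)/5.
Substituting one into the other gives q_F = 220/3 and q_R = 148/3.
Price P = 435 - 368/3 = 937/3.
Rigel's profit: (937/3)·(148/3) - 115·(148/3) - (3/2)(148/3)² = 6084.4444.

6084.44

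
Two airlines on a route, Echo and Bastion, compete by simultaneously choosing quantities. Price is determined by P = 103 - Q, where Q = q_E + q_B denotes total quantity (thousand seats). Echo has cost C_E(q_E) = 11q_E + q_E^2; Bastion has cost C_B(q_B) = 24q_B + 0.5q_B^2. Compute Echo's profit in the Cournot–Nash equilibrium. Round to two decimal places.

641.47

Echo's profit: π_E = (103 - Q)q_E - (11q_E + q_E²). Setting ∂π_E/∂q_E = 0: 92 - 4q_E - (q_B) = 0.
Bastion's first-order condition: 79 - 3q_B - (q_E) = 0.
Rearranging gives the reaction functions q_E = (92 - q_B)/4 and q_B = (79 - q_E)/3.
Substituting one into the other gives q_E = 197/11 and q_B = 224/11.
Price P = 103 - 421/11 = 712/11.
Echo's profit: (712/11)·(197/11) - 11·(197/11) - (197/11)² = 641.4711.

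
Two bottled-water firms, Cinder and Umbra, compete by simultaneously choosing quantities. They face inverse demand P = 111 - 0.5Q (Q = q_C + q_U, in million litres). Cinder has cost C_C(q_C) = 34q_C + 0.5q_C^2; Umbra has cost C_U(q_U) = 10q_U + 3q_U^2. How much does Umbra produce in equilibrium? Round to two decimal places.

Cinder's profit: π_C = (111 - 0.5Q)q_C - (34q_C + (1/2)q_C²). Setting ∂π_C/∂q_C = 0: 77 - 2q_C - (1/2)(q_U) = 0.
Umbra's first-order condition: 101 - 7q_U - (1/2)(q_C) = 0.
So q_C = (77 - (1/2)q_U)/2 and q_U = (101 - (1/2)q_C)/7.
Solving the pair: q_C = 1954/55, q_U = 654/55.

11.89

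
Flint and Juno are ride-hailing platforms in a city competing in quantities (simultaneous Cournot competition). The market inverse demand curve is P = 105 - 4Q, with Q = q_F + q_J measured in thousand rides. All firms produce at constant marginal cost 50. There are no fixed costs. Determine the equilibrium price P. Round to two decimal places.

Each firm earns π_i = (105 - 4Q)q_i - 50q_i.
Setting ∂π_i/∂q_i = 0 with rivals' quantities fixed: 55 - 8q_i - 4q_j = 0.
By symmetry each firm produces the same amount; substituting q_j = q_i yields q_i = 55/12.
Total output Q = 55/6, so price P = 105 - 4·(55/6) = 205/3.

68.33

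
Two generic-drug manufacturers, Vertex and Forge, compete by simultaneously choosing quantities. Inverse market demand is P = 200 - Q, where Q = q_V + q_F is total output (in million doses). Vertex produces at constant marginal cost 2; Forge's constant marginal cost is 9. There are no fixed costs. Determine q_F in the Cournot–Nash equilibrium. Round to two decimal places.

Vertex's profit: π_V = (200 - Q)q_V - (2q_V). Setting ∂π_V/∂q_V = 0: 198 - 2q_V - (q_F) = 0.
Forge's first-order condition: 191 - 2q_F - (q_V) = 0.
Best responses: q_V = (198 - q_F)/2, q_F = (191 - q_V)/2.
Substituting one into the other gives q_V = 205/3 and q_F = 184/3.

61.33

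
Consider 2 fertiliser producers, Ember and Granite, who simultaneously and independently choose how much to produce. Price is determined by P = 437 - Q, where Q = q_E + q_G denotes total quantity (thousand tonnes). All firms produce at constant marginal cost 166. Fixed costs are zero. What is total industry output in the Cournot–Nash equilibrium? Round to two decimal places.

180.67

Each firm earns π_i = (437 - Q)q_i - 166q_i.
First-order condition (treating rivals' output as given): 271 - 2q_i - q_j = 0.
With identical firms every q_j equals q_i, so q_j = q_i and 271 = 3q_i, giving q_i = 271/3.
Total output Q = 271/3 + 271/3 = 542/3.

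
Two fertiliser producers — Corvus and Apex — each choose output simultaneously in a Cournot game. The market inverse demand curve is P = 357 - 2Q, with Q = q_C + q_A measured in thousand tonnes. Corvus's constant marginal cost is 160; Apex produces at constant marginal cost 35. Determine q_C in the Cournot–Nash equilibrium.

Corvus's profit: π_C = (357 - 2Q)q_C - (160q_C). Setting ∂π_C/∂q_C = 0: 197 - 4q_C - 2(q_A) = 0.
Apex's first-order condition: 322 - 4q_A - 2(q_C) = 0.
Rearranging gives the reaction functions q_C = (197 - 2q_A)/4 and q_A = (322 - 2q_C)/4.
Substituting one into the other gives q_C = 12 and q_A = 149/2.

12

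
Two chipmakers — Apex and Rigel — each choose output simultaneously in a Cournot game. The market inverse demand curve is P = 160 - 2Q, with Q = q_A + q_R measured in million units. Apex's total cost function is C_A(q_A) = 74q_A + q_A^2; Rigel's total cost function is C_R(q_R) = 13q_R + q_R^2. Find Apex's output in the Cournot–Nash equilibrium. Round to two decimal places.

Apex's profit: π_A = (160 - 2Q)q_A - (74q_A + q_A²). Setting ∂π_A/∂q_A = 0: 86 - 6q_A - 2(q_R) = 0.
Rigel's profit: π_R = (160 - 2Q)q_R - (13q_R + q_R²). Setting ∂π_R/∂q_R = 0: 147 - 6q_R - 2(q_A) = 0.
So q_A = (86 - 2q_R)/6 and q_R = (147 - 2q_A)/6.
Substituting one into the other gives q_A = 111/16 and q_R = 355/16.

6.94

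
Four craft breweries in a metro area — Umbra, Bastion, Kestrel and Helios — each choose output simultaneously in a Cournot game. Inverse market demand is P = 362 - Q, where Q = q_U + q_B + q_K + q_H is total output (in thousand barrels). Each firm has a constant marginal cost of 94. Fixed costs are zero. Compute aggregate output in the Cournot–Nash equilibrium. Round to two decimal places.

214.40

A representative firm's profit is π_i = q_i(362 - Q) - 94q_i.
First-order condition (treating rivals' output as given): 268 - 2q_i - Σ_{j≠i} q_j = 0.
By symmetry each firm produces the same amount; substituting Σ_{j≠i} q_j = 3q_i yields q_i = 268/5.
Total output Q = 268/5 + 268/5 + 268/5 + 268/5 = 1072/5.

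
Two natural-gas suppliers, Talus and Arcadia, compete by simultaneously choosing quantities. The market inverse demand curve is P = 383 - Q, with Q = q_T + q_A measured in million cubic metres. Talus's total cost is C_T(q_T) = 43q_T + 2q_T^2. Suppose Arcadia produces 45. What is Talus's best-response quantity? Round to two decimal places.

49.17

With the rival's output fixed at 45, Talus's profit is π_T = (383 - 45 - q_T)q_T - (43q_T + 2q_T²) = (338 - q_T)q_T - (43q_T + 2q_T²).
∂π_T/∂q_T = 295 - 6q_T = 0, so q_T = 295/6.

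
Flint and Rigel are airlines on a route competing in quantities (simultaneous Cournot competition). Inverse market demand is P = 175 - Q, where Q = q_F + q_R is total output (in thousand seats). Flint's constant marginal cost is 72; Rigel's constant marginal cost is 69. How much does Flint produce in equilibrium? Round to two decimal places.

Flint's profit: π_F = (175 - Q)q_F - (72q_F). Setting ∂π_F/∂q_F = 0: 103 - 2q_F - (q_R) = 0.
Rigel's profit: π_R = (175 - Q)q_R - (69q_R). Setting ∂π_R/∂q_R = 0: 106 - 2q_R - (q_F) = 0.
Rearranging gives the reaction functions q_F = (103 - q_R)/2 and q_R = (106 - q_F)/2.
Substituting one into the other gives q_F = 100/3 and q_R = 109/3.

33.33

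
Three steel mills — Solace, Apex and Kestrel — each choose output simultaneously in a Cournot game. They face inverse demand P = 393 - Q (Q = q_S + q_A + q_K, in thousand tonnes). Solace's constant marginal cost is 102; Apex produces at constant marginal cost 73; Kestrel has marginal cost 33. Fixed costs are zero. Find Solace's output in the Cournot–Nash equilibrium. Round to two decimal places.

Solace's profit: π_S = (393 - Q)q_S - (102q_S). Setting ∂π_S/∂q_S = 0: 291 - 2q_S - (q_A + q_K) = 0.
Apex's first-order condition: 320 - 2q_A - (q_S + q_K) = 0.
Kestrel's first-order condition: 360 - 2q_K - (q_S + q_A) = 0.
Adding the 3 conditions: 971 − 2Q − 2Q = 0, i.e. Q = 971/4.
Back-substituting: q_S = (291 − 971/4) = 193/4, q_A = (320 − 971/4) = 309/4, q_K = (360 − 971/4) = 469/4.

48.25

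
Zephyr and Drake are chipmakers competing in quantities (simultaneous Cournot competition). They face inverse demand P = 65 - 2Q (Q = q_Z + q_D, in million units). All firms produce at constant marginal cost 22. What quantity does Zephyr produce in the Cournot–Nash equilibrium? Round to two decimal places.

A representative firm's profit is π_i = q_i(65 - 2Q) - 22q_i.
First-order condition (treating rivals' output as given): 43 - 4q_i - 2q_j = 0.
By symmetry each firm produces the same amount; substituting q_j = q_i yields q_i = 43/6.

7.17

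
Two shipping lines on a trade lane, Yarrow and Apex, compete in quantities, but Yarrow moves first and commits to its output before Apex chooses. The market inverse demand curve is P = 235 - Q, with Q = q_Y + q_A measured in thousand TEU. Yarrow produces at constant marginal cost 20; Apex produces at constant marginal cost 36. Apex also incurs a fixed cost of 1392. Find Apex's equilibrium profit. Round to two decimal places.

351.06

Solve by backward induction. Given q_Y, the follower Apex maximises π_A = (235 - q_Y - q_A)q_A - 36q_A.
Follower FOC: 199 - q_Y - 2q_A = 0, so q_A(q_Y) = (199 - q_Y)/2.
Yarrow substitutes q_A(q_Y) into its own profit: π_Y = q_Y(235 - q_Y - (199 - q_Y)/2) - 20q_Y = (271/2 - (1/2)q_Y)q_Y - 20q_Y.
Maximising: ∂π_Y/∂q_Y = 231/2 - q_Y = 0, giving q_Y = 231/2.
Then q_A = (199 - 231/2)/2 = 167/4.
Price P = 235 - 629/4 = 311/4.
Apex's profit: (311/4 - 36)·(167/4) - 1392 = 351.0625.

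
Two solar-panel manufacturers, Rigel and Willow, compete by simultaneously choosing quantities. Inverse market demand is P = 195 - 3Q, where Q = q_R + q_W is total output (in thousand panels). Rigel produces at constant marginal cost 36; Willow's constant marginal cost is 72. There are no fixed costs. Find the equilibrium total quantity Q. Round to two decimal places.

Rigel's profit: π_R = (195 - 3Q)q_R - (36q_R). Setting ∂π_R/∂q_R = 0: 159 - 6q_R - 3(q_W) = 0.
Willow's profit: π_W = (195 - 3Q)q_W - (72q_W). Setting ∂π_W/∂q_W = 0: 123 - 6q_W - 3(q_R) = 0.
Best responses: q_R = (159 - 3q_W)/6, q_W = (123 - 3q_R)/6.
Substituting one into the other gives q_R = 65/3 and q_W = 29/3.
Total output Q = 65/3 + 29/3 = 94/3.

31.33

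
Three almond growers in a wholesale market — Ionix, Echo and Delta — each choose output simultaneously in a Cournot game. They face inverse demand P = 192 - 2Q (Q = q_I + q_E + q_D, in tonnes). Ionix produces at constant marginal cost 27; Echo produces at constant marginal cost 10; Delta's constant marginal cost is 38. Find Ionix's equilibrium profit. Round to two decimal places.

Ionix's profit: π_I = (192 - 2Q)q_I - (27q_I). Setting ∂π_I/∂q_I = 0: 165 - 4q_I - 2(q_E + q_D) = 0.
Echo's profit: π_E = (192 - 2Q)q_E - (10q_E). Setting ∂π_E/∂q_E = 0: 182 - 4q_E - 2(q_I + q_D) = 0.
Delta's profit: π_D = (192 - 2Q)q_D - (38q_D). Setting ∂π_D/∂q_D = 0: 154 - 4q_D - 2(q_I + q_E) = 0.
Adding the 3 first-order conditions: 501 − 8Q = 0, so Q = 501/8.
Back-substituting: q_I = (165 − 501/4)/2 = 159/8, q_E = (182 − 501/4)/2 = 227/8, q_D = (154 − 501/4)/2 = 115/8.
Price P = 192 - 2·(501/8) = 267/4.
Ionix's profit: (267/4 - 27)·(159/8) = 790.0313.

790.03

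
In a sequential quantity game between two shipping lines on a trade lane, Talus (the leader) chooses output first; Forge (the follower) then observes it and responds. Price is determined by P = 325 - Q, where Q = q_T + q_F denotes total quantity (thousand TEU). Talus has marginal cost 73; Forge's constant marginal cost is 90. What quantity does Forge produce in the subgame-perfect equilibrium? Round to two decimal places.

50.25

The follower Forge best-responds to any q_T: π_F = (325 - Q)q_F - 90q_F.
Setting the follower's marginal profit to zero, 235 - q_T - 2q_F = 0, i.e. q_F = (235 - q_T)/2.
Talus substitutes q_F(q_T) into its own profit: π_T = q_T(325 - q_T - (235 - q_T)/2) - 73q_T = (415/2 - (1/2)q_T)q_T - 73q_T.
Maximising: ∂π_T/∂q_T = 269/2 - q_T = 0, giving q_T = 269/2.
Then q_F = (235 - 269/2)/2 = 201/4.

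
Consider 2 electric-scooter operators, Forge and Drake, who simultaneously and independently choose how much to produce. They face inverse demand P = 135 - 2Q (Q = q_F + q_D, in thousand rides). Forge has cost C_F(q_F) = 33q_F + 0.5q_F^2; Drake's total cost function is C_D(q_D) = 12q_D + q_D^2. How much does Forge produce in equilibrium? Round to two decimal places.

14.08

Forge's profit: π_F = (135 - 2Q)q_F - (33q_F + (1/2)q_F²). Setting ∂π_F/∂q_F = 0: 102 - 5q_F - 2(q_D) = 0.
Drake's profit: π_D = (135 - 2Q)q_D - (12q_D + q_D²). Setting ∂π_D/∂q_D = 0: 123 - 6q_D - 2(q_F) = 0.
So q_F = (102 - 2q_D)/5 and q_D = (123 - 2q_F)/6.
Substituting one into the other gives q_F = 183/13 and q_D = 411/26.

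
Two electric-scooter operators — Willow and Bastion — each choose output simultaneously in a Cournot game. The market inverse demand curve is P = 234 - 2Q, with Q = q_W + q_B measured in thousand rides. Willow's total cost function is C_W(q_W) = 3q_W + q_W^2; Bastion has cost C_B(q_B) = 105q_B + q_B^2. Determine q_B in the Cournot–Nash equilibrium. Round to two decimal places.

Willow's profit: π_W = (234 - 2Q)q_W - (3q_W + q_W²). Setting ∂π_W/∂q_W = 0: 231 - 6q_W - 2(q_B) = 0.
Bastion's first-order condition: 129 - 6q_B - 2(q_W) = 0.
Best responses: q_W = (231 - 2q_B)/6, q_B = (129 - 2q_W)/6.
Substituting one into the other gives q_W = 141/4 and q_B = 39/4.

9.75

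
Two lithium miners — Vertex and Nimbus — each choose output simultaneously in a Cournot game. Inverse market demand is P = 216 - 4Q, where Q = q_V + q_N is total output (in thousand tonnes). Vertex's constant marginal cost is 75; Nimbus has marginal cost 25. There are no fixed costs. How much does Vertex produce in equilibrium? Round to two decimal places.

7.58

Vertex's profit: π_V = (216 - 4Q)q_V - (75q_V). Setting ∂π_V/∂q_V = 0: 141 - 8q_V - 4(q_N) = 0.
Nimbus's profit: π_N = (216 - 4Q)q_N - (25q_N). Setting ∂π_N/∂q_N = 0: 191 - 8q_N - 4(q_V) = 0.
So q_V = (141 - 4q_N)/8 and q_N = (191 - 4q_V)/8.
Substituting one into the other gives q_V = 91/12 and q_N = 241/12.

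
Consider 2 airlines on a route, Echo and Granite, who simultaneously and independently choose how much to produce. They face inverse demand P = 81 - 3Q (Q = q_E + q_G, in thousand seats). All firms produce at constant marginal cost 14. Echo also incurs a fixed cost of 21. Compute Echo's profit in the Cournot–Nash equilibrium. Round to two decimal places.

145.26

A representative firm's profit is π_i = q_i(81 - 3Q) - 14q_i.
Setting ∂π_i/∂q_i = 0 with rivals' quantities fixed: 67 - 6q_i - 3q_j = 0.
With identical firms every q_j equals q_i, so q_j = q_i and 67 = 9q_i, giving q_i = 67/9.
Price P = 81 - 3·(134/9) = 109/3.
Echo's profit: (109/3 - 14)·(67/9) - 21 = 145.2593.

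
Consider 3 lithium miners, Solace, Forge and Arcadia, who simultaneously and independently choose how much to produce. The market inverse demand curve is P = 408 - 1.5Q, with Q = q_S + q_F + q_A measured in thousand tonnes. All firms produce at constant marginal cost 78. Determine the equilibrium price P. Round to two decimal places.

160.50

A representative firm's profit is π_i = q_i(408 - 1.5Q) - 78q_i.
Setting ∂π_i/∂q_i = 0 with rivals' quantities fixed: 330 - 3q_i - (3/2)·Σ_{j≠i} q_j = 0.
By symmetry each firm produces the same amount; substituting Σ_{j≠i} q_j = 2q_i yields q_i = 330/6 = 55.
Total output Q = 165, so price P = 408 - (3/2)·165 = 321/2.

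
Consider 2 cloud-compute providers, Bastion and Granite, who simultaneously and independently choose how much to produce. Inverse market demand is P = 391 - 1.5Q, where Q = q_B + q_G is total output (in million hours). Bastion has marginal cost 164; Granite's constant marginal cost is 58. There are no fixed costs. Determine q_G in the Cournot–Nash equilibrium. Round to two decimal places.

Bastion's profit: π_B = (391 - 1.5Q)q_B - (164q_B). Setting ∂π_B/∂q_B = 0: 227 - 3q_B - (3/2)(q_G) = 0.
Granite's profit: π_G = (391 - 1.5Q)q_G - (58q_G). Setting ∂π_G/∂q_G = 0: 333 - 3q_G - (3/2)(q_B) = 0.
Best responses: q_B = (227 - (3/2)q_G)/3, q_G = (333 - (3/2)q_B)/3.
Solving the pair: q_B = 242/9, q_G = 878/9.

97.56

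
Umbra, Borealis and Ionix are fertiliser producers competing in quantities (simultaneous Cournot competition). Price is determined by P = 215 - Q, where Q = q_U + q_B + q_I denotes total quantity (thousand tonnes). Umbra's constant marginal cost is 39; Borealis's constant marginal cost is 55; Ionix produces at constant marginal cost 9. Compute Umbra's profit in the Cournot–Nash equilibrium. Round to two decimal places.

Umbra's profit: π_U = (215 - Q)q_U - (39q_U). Setting ∂π_U/∂q_U = 0: 176 - 2q_U - (q_B + q_I) = 0.
Borealis's first-order condition: 160 - 2q_B - (q_U + q_I) = 0.
Ionix's profit: π_I = (215 - Q)q_I - (9q_I). Setting ∂π_I/∂q_I = 0: 206 - 2q_I - (q_U + q_B) = 0.
Summing all 3 equations gives 542 − 4Q = 0, hence Q = 271/2.
Back-substituting: q_U = (176 − 271/2) = 81/2, q_B = (160 − 271/2) = 49/2, q_I = (206 − 271/2) = 141/2.
Price P = 215 - 271/2 = 159/2.
Umbra's profit: (159/2 - 39)·(81/2) = 1640.2500.

1640.25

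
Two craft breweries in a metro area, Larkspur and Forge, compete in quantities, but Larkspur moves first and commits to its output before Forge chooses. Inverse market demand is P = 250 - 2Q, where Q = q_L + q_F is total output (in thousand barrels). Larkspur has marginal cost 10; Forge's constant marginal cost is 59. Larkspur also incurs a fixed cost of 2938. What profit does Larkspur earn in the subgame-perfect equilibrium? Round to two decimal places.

2282.06

The follower Forge best-responds to any q_L: π_F = (250 - 2Q)q_F - 59q_F.
Follower FOC: 191 - 2q_L - 4q_F = 0, so q_F(q_L) = (191 - 2q_L)/4.
The leader anticipates this reaction. Substituting into P = 250 - 2Q gives P = 309/2 - q_L, so π_L = (309/2 - q_L)q_L - 10q_L.
Leader FOC: 289/2 - 2q_L = 0, so q_L = 289/4.
Then q_F = (191 - 2·(289/4))/4 = 93/8.
Price P = 250 - 2·(671/8) = 329/4.
Larkspur's profit: (329/4 - 10)·(289/4) - 2938 = 2282.0625.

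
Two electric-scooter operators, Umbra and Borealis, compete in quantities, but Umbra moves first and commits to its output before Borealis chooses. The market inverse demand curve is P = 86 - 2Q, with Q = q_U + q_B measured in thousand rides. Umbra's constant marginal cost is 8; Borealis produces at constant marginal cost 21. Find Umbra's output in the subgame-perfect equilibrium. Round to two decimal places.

The follower Borealis best-responds to any q_U: π_B = (86 - 2Q)q_B - 21q_B.
Follower FOC: 65 - 2q_U - 4q_B = 0, so q_B(q_U) = (65 - 2q_U)/4.
The leader anticipates this reaction. Substituting into P = 86 - 2Q gives P = 107/2 - q_U, so π_U = (107/2 - q_U)q_U - 8q_U.
Maximising: ∂π_U/∂q_U = 91/2 - 2q_U = 0, giving q_U = 91/4.
Then q_B = (65 - 2·(91/4))/4 = 39/8.

22.75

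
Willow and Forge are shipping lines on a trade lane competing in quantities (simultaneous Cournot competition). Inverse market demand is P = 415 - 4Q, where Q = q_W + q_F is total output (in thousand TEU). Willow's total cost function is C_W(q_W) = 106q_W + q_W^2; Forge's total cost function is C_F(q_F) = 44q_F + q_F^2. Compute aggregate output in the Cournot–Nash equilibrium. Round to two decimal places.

48.57

Willow's profit: π_W = (415 - 4Q)q_W - (106q_W + q_W²). Setting ∂π_W/∂q_W = 0: 309 - 10q_W - 4(q_F) = 0.
Forge's profit: π_F = (415 - 4Q)q_F - (44q_F + q_F²). Setting ∂π_F/∂q_F = 0: 371 - 10q_F - 4(q_W) = 0.
Best responses: q_W = (309 - 4q_F)/10, q_F = (371 - 4q_W)/10.
Substituting one into the other gives q_W = 803/42 and q_F = 1237/42.
Total output Q = 803/42 + 1237/42 = 340/7.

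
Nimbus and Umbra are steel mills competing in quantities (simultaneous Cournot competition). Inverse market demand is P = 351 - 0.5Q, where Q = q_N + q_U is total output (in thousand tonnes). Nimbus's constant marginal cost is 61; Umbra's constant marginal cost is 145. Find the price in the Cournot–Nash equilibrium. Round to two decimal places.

Nimbus's profit: π_N = (351 - 0.5Q)q_N - (61q_N). Setting ∂π_N/∂q_N = 0: 290 - q_N - (1/2)(q_U) = 0.
Umbra's first-order condition: 206 - q_U - (1/2)(q_N) = 0.
So q_N = (290 - (1/2)q_U) and q_U = (206 - (1/2)q_N).
Substituting one into the other gives q_N = 748/3 and q_U = 244/3.
Total output Q = 992/3, so price P = 351 - (1/2)·(992/3) = 557/3.

185.67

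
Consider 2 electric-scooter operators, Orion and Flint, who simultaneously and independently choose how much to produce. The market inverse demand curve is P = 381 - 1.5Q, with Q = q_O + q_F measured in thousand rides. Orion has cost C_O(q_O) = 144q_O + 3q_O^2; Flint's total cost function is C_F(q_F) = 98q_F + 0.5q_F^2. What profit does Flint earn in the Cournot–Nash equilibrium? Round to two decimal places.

8432.68

Orion's profit: π_O = (381 - 1.5Q)q_O - (144q_O + 3q_O²). Setting ∂π_O/∂q_O = 0: 237 - 9q_O - (3/2)(q_F) = 0.
Flint's profit: π_F = (381 - 1.5Q)q_F - (98q_F + (1/2)q_F²). Setting ∂π_F/∂q_F = 0: 283 - 4q_F - (3/2)(q_O) = 0.
Best responses: q_O = (237 - (3/2)q_F)/9, q_F = (283 - (3/2)q_O)/4.
Substituting one into the other gives q_O = 698/45 and q_F = 974/15.
Price P = 381 - (3/2)·(724/9) = 781/3.
Flint's profit: (781/3)·(974/15) - 98·(974/15) - (1/2)(974/15)² = 8432.6756.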